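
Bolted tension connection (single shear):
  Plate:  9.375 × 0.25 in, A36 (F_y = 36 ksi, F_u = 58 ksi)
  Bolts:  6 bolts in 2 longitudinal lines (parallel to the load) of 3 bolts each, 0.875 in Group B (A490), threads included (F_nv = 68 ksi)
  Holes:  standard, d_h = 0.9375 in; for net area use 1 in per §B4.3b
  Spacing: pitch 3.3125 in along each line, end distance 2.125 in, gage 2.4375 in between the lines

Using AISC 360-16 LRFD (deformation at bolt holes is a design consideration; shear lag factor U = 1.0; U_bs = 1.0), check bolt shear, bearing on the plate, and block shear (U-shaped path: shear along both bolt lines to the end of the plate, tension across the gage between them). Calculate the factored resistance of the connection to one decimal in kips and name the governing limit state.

86.5 kips (block shear governs)

Bolt shear: A_b = π(0.875)²/4 = 0.60132 in². φR_n = 0.75 × 68 × 0.60132 × 6 × 1 = 184.0 kips.
Bearing (0.25 in plate, F_u = 58 ksi): end bolts L_c = 2.125 − 0.9375/2 = 1.65625, R_n = min(1.2×1.65625×0.25×58, 2.4×0.875×0.25×58) = 28.819 kips/bolt; interior L_c = 3.3125 − 0.9375 = 2.375, R_n = 30.45 kips/bolt. φR_n = 0.75 × (2×28.819 + 4×30.45) = 134.6 kips.
Block shear: shear path 2×[2.125+2×3.3125] = 2×8.75 in, A_gv = 4.375, A_nv = 2×(8.75 − 2.5×1)×0.25 = 3.125 in²; tension across gage: (2.4375 − 1×1)×0.25 = 0.35938 in². R_n = min(0.6×58×3.125, 0.6×36×4.375) + 1.0×58×0.35938 = min(108.75, 94.5) + 20.844 = 115.34 kips. φR_n = 0.75 × 115.34 = 86.5 kips.
Governing: min(184.0, 134.6, 86.5) = 86.5 kips → block shear.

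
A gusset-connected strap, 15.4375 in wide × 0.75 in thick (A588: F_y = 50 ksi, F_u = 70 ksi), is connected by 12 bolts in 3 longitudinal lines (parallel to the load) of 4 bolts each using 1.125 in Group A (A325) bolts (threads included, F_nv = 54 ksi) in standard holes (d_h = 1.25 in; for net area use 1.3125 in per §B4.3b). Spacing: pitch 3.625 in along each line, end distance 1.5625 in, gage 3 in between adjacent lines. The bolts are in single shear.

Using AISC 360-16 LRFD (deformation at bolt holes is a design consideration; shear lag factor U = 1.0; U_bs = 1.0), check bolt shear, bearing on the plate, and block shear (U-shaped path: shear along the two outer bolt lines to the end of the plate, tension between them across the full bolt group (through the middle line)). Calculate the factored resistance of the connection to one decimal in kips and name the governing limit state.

Bolt shear: A_b = π(1.125)²/4 = 0.99402 in². φR_n = 0.75 × 54 × 0.99402 × 12 × 1 = 483.1 kips.
Bearing (0.75 in plate, F_u = 70 ksi): end bolts L_c = 1.5625 − 1.25/2 = 0.9375, R_n = min(1.2×0.9375×0.75×70, 2.4×1.125×0.75×70) = 59.063 kips/bolt; interior L_c = 3.625 − 1.25 = 2.375, R_n = 141.75 kips/bolt. φR_n = 0.75 × (3×59.063 + 9×141.75) = 1089.7 kips.
Block shear: shear path 2×[1.5625+3×3.625] = 2×12.4375 in, A_gv = 18.656, A_nv = 2×(12.4375 − 3.5×1.3125)×0.75 = 11.766 in²; tension across gage: (6 − 2×1.3125)×0.75 = 2.5313 in². R_n = min(0.6×70×11.766, 0.6×50×18.656) + 1.0×70×2.5313 = min(494.17, 559.68) + 177.19 = 671.36 kips. φR_n = 0.75 × 671.36 = 503.5 kips.
Governing: min(483.1, 1089.7, 503.5) = 483.1 kips → bolt shear.

483.1 kips (bolt shear governs)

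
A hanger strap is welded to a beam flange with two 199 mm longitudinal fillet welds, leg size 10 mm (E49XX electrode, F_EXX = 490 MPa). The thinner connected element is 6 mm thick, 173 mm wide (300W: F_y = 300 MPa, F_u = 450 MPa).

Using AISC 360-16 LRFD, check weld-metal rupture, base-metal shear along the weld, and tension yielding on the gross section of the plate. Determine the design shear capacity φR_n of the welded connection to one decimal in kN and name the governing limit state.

280.3 kN (gross-section yield governs)

Weld metal: throat = 0.707×10 = 7.07 mm, L = 2×199 = 398 mm. φR_n = 0.75 × 0.6 × 490 × 7.07 × 398 = 620.5 kN.
Base metal shear (6 mm plate): yield φR_n = 1.0×0.6×300×6×398 = 429.8 kN; rupture φR_n = 0.75×0.6×450×6×398 = 483.6 kN; take 429.8 kN (yield).
Tension yield (gross): A_g = 173×6 = 1038 mm². φR_n = 0.90 × 300 × 1038 = 280.3 kN.
Governing: min(620.5, 429.8, 280.3) = 280.3 kN → gross-section yield.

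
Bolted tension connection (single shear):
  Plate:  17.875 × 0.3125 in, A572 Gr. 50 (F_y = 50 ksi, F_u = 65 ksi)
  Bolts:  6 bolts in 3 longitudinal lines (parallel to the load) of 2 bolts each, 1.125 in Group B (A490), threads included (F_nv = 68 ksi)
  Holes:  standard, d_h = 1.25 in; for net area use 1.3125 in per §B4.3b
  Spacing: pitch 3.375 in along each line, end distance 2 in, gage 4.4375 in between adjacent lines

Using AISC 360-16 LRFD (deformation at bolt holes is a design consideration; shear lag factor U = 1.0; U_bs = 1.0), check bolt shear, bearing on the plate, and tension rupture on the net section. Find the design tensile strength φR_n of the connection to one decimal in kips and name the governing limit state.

192.0 kips (bearing governs)

Bolt shear: A_b = π(1.125)²/4 = 0.99402 in². φR_n = 0.75 × 68 × 0.99402 × 6 × 1 = 304.2 kips.
Bearing (0.3125 in plate, F_u = 65 ksi): end bolts L_c = 2 − 1.25/2 = 1.375, R_n = min(1.2×1.375×0.3125×65, 2.4×1.125×0.3125×65) = 33.516 kips/bolt; interior L_c = 3.375 − 1.25 = 2.125, R_n = 51.797 kips/bolt. φR_n = 0.75 × (3×33.516 + 3×51.797) = 192.0 kips.
Tension rupture (net): A_n = (17.875 − 3×1.3125)×0.3125 = 4.3555 in² (U = 1.0, A_e = A_n). φR_n = 0.75 × 65 × 4.3555 = 212.3 kips.
Governing: min(304.2, 192.0, 212.3) = 192.0 kips → bearing.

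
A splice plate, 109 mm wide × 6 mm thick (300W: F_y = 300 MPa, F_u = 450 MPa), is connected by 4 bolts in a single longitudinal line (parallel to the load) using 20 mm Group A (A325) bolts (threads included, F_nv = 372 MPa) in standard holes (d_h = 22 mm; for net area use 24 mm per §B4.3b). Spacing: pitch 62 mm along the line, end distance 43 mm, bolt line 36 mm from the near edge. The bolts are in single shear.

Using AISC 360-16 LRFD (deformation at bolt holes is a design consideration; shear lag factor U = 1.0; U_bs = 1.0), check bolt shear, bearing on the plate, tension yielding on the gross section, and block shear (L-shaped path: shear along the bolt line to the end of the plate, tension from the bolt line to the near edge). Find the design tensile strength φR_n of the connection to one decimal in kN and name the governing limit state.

176.6 kN (gross-section yield governs)

Bolt shear: A_b = π(20)²/4 = 314.16 mm². φR_n = 0.75 × 372 × 314.16 × 4 × 1 = 350.6 kN.
Bearing (6 mm plate, F_u = 450 MPa): end bolts L_c = 43 − 22/2 = 32, R_n = min(1.2×32×6×450, 2.4×20×6×450) = 103.68 kN/bolt; interior L_c = 62 − 22 = 40, R_n = 129.6 kN/bolt. φR_n = 0.75 × (1×103.68 + 3×129.6) = 369.4 kN.
Tension yield (gross): A_g = 109×6 = 654 mm². φR_n = 0.90 × 300 × 654 = 176.6 kN.
Block shear: shear path 1×[43+3×62] = 1×229 mm, A_gv = 1374, A_nv = 1×(229 − 3.5×24)×6 = 870 mm²; tension to near edge: (36 − 0.5×24)×6 = 144 mm². R_n = min(0.6×450×870, 0.6×300×1374) + 1.0×450×144 = min(234.9, 247.32) + 64.8 = 299.7 kN. φR_n = 0.75 × 299.7 = 224.8 kN.
Governing: min(350.6, 369.4, 176.6, 224.8) = 176.6 kN → gross-section yield.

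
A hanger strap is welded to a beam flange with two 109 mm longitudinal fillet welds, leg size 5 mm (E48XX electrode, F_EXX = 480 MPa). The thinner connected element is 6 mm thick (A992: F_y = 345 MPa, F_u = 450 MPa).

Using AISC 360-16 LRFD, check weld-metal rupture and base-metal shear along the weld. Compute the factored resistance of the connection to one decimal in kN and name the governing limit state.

Weld metal: throat = 0.707×5 = 3.535 mm, L = 2×109 = 218 mm. φR_n = 0.75 × 0.6 × 480 × 3.535 × 218 = 166.5 kN.
Base metal shear (6 mm plate): yield φR_n = 1.0×0.6×345×6×218 = 270.8 kN; rupture φR_n = 0.75×0.6×450×6×218 = 264.9 kN; take 264.9 kN (rupture).
Governing: min(166.5, 264.9) = 166.5 kN → weld metal.

166.5 kN (weld metal governs)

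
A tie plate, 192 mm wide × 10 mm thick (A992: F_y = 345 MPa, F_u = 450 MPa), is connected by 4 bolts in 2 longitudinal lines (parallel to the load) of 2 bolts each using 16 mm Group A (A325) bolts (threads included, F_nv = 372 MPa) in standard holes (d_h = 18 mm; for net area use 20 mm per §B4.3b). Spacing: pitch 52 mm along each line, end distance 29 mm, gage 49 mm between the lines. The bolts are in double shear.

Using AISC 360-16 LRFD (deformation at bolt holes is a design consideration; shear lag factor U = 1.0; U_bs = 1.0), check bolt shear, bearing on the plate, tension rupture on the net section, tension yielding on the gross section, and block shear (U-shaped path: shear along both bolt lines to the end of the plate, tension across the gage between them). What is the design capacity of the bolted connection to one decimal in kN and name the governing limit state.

304.4 kN (block shear governs)

Bolt shear: A_b = π(16)²/4 = 201.06 mm². φR_n = 0.75 × 372 × 201.06 × 4 × 2 = 448.8 kN.
Bearing (10 mm plate, F_u = 450 MPa): end bolts L_c = 29 − 18/2 = 20, R_n = min(1.2×20×10×450, 2.4×16×10×450) = 108 kN/bolt; interior L_c = 52 − 18 = 34, R_n = 172.8 kN/bolt. φR_n = 0.75 × (2×108 + 2×172.8) = 421.2 kN.
Tension rupture (net): A_n = (192 − 2×20)×10 = 1520 mm² (U = 1.0, A_e = A_n). φR_n = 0.75 × 450 × 1520 = 513.0 kN.
Tension yield (gross): A_g = 192×10 = 1920 mm². φR_n = 0.90 × 345 × 1920 = 596.2 kN.
Block shear: shear path 2×[29+1×52] = 2×81 mm, A_gv = 1620, A_nv = 2×(81 − 1.5×20)×10 = 1020 mm²; tension across gage: (49 − 1×20)×10 = 290 mm². R_n = min(0.6×450×1020, 0.6×345×1620) + 1.0×450×290 = min(275.4, 335.34) + 130.5 = 405.9 kN. φR_n = 0.75 × 405.9 = 304.4 kN.
Governing: min(448.8, 421.2, 513.0, 596.2, 304.4) = 304.4 kN → block shear.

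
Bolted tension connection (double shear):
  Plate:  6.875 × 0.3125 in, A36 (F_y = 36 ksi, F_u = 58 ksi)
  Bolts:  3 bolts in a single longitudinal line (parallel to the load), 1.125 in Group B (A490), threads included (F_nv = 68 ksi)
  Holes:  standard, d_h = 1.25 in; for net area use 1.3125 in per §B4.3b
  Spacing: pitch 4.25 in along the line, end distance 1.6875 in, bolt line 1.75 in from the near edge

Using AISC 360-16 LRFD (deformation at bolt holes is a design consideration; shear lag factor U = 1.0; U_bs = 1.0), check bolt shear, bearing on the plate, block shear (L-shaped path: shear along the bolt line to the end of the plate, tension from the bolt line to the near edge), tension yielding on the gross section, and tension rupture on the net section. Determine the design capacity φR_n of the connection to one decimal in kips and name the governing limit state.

66.4 kips (block shear governs)

Bolt shear: A_b = π(1.125)²/4 = 0.99402 in². φR_n = 0.75 × 68 × 0.99402 × 3 × 2 = 304.2 kips.
Bearing (0.3125 in plate, F_u = 58 ksi): end bolts L_c = 1.6875 − 1.25/2 = 1.0625, R_n = min(1.2×1.0625×0.3125×58, 2.4×1.125×0.3125×58) = 23.109 kips/bolt; interior L_c = 4.25 − 1.25 = 3, R_n = 48.938 kips/bolt. φR_n = 0.75 × (1×23.109 + 2×48.938) = 90.7 kips.
Block shear: shear path 1×[1.6875+2×4.25] = 1×10.1875 in, A_gv = 3.1836, A_nv = 1×(10.1875 − 2.5×1.3125)×0.3125 = 2.1582 in²; tension to near edge: (1.75 − 0.5×1.3125)×0.3125 = 0.3418 in². R_n = min(0.6×58×2.1582, 0.6×36×3.1836) + 1.0×58×0.3418 = min(75.105, 68.766) + 19.824 = 88.59 kips. φR_n = 0.75 × 88.59 = 66.4 kips.
Tension yield (gross): A_g = 6.875×0.3125 = 2.1484 in². φR_n = 0.90 × 36 × 2.1484 = 69.6 kips.
Tension rupture (net): A_n = (6.875 − 1×1.3125)×0.3125 = 1.7383 in² (U = 1.0, A_e = A_n). φR_n = 0.75 × 58 × 1.7383 = 75.6 kips.
Governing: min(304.2, 90.7, 66.4, 69.6, 75.6) = 66.4 kips → block shear.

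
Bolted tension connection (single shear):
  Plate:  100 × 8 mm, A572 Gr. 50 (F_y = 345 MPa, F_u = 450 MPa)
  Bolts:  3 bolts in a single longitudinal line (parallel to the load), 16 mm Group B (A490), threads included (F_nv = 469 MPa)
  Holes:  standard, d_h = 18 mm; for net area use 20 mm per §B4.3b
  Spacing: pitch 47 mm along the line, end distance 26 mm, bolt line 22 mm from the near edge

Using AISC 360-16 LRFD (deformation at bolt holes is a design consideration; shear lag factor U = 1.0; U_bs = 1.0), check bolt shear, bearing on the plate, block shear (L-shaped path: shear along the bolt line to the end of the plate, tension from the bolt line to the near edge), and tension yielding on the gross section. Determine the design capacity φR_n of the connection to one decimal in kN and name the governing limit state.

Bolt shear: A_b = π(16)²/4 = 201.06 mm². φR_n = 0.75 × 469 × 201.06 × 3 × 1 = 212.2 kN.
Bearing (8 mm plate, F_u = 450 MPa): end bolts L_c = 26 − 18/2 = 17, R_n = min(1.2×17×8×450, 2.4×16×8×450) = 73.44 kN/bolt; interior L_c = 47 − 18 = 29, R_n = 125.28 kN/bolt. φR_n = 0.75 × (1×73.44 + 2×125.28) = 243.0 kN.
Block shear: shear path 1×[26+2×47] = 1×120 mm, A_gv = 960, A_nv = 1×(120 − 2.5×20)×8 = 560 mm²; tension to near edge: (22 − 0.5×20)×8 = 96 mm². R_n = min(0.6×450×560, 0.6×345×960) + 1.0×450×96 = min(151.2, 198.72) + 43.2 = 194.4 kN. φR_n = 0.75 × 194.4 = 145.8 kN.
Tension yield (gross): A_g = 100×8 = 800 mm². φR_n = 0.90 × 345 × 800 = 248.4 kN.
Governing: min(212.2, 243.0, 145.8, 248.4) = 145.8 kN → block shear.

145.8 kN (block shear governs)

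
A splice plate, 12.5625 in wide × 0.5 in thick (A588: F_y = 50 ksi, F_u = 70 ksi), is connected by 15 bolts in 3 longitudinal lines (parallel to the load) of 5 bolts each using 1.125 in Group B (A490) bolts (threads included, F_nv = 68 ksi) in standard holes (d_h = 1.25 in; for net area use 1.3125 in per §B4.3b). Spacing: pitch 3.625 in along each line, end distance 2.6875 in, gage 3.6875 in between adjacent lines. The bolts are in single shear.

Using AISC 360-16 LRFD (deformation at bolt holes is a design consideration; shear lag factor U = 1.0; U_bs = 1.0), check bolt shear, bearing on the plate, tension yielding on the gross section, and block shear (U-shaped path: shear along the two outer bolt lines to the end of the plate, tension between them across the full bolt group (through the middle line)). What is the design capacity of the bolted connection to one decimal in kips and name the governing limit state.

282.7 kips (gross-section yield governs)

Bolt shear: A_b = π(1.125)²/4 = 0.99402 in². φR_n = 0.75 × 68 × 0.99402 × 15 × 1 = 760.4 kips.
Bearing (0.5 in plate, F_u = 70 ksi): end bolts L_c = 2.6875 − 1.25/2 = 2.0625, R_n = min(1.2×2.0625×0.5×70, 2.4×1.125×0.5×70) = 86.625 kips/bolt; interior L_c = 3.625 − 1.25 = 2.375, R_n = 94.5 kips/bolt. φR_n = 0.75 × (3×86.625 + 12×94.5) = 1045.4 kips.
Tension yield (gross): A_g = 12.5625×0.5 = 6.2813 in². φR_n = 0.90 × 50 × 6.2813 = 282.7 kips.
Block shear: shear path 2×[2.6875+4×3.625] = 2×17.1875 in, A_gv = 17.188, A_nv = 2×(17.1875 − 4.5×1.3125)×0.5 = 11.281 in²; tension across gage: (7.375 − 2×1.3125)×0.5 = 2.375 in². R_n = min(0.6×70×11.281, 0.6×50×17.188) + 1.0×70×2.375 = min(473.8, 515.64) + 166.25 = 640.05 kips. φR_n = 0.75 × 640.05 = 480.0 kips.
Governing: min(760.4, 1045.4, 282.7, 480.0) = 282.7 kips → gross-section yield.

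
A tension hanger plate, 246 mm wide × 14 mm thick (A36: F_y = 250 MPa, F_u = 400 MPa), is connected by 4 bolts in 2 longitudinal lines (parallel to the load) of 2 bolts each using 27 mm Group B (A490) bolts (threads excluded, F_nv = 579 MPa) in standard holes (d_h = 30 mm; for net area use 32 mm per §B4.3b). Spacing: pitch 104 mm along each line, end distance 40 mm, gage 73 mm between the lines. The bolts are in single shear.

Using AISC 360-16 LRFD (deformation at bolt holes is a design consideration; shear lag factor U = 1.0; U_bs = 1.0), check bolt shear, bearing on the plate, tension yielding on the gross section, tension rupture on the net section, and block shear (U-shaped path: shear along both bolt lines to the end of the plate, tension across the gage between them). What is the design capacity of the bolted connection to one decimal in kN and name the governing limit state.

Bolt shear: A_b = π(27)²/4 = 572.56 mm². φR_n = 0.75 × 579 × 572.56 × 4 × 1 = 994.5 kN.
Bearing (14 mm plate, F_u = 400 MPa): end bolts L_c = 40 − 30/2 = 25, R_n = min(1.2×25×14×400, 2.4×27×14×400) = 168 kN/bolt; interior L_c = 104 − 30 = 74, R_n = 362.88 kN/bolt. φR_n = 0.75 × (2×168 + 2×362.88) = 796.3 kN.
Tension yield (gross): A_g = 246×14 = 3444 mm². φR_n = 0.90 × 250 × 3444 = 774.9 kN.
Tension rupture (net): A_n = (246 − 2×32)×14 = 2548 mm² (U = 1.0, A_e = A_n). φR_n = 0.75 × 400 × 2548 = 764.4 kN.
Block shear: shear path 2×[40+1×104] = 2×144 mm, A_gv = 4032, A_nv = 2×(144 − 1.5×32)×14 = 2688 mm²; tension across gage: (73 − 1×32)×14 = 574 mm². R_n = min(0.6×400×2688, 0.6×250×4032) + 1.0×400×574 = min(645.12, 604.8) + 229.6 = 834.4 kN. φR_n = 0.75 × 834.4 = 625.8 kN.
Governing: min(994.5, 796.3, 774.9, 764.4, 625.8) = 625.8 kN → block shear.

625.8 kN (block shear governs)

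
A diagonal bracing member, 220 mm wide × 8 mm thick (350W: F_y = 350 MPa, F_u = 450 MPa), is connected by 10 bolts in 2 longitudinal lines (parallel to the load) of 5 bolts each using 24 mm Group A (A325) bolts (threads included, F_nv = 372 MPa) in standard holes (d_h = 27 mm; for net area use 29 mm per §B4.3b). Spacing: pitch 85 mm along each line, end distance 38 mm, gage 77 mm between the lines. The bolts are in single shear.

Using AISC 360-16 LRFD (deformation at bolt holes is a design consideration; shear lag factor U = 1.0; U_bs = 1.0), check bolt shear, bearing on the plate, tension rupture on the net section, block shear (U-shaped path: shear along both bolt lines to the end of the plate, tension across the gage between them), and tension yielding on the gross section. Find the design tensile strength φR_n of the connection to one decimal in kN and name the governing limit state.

Bolt shear: A_b = π(24)²/4 = 452.39 mm². φR_n = 0.75 × 372 × 452.39 × 10 × 1 = 1262.2 kN.
Bearing (8 mm plate, F_u = 450 MPa): end bolts L_c = 38 − 27/2 = 24.5, R_n = min(1.2×24.5×8×450, 2.4×24×8×450) = 105.84 kN/bolt; interior L_c = 85 − 27 = 58, R_n = 207.36 kN/bolt. φR_n = 0.75 × (2×105.84 + 8×207.36) = 1402.9 kN.
Tension rupture (net): A_n = (220 − 2×29)×8 = 1296 mm² (U = 1.0, A_e = A_n). φR_n = 0.75 × 450 × 1296 = 437.4 kN.
Block shear: shear path 2×[38+4×85] = 2×378 mm, A_gv = 6048, A_nv = 2×(378 − 4.5×29)×8 = 3960 mm²; tension across gage: (77 − 1×29)×8 = 384 mm². R_n = min(0.6×450×3960, 0.6×350×6048) + 1.0×450×384 = min(1069.2, 1270.1) + 172.8 = 1242 kN. φR_n = 0.75 × 1242 = 931.5 kN.
Tension yield (gross): A_g = 220×8 = 1760 mm². φR_n = 0.90 × 350 × 1760 = 554.4 kN.
Governing: min(1262.2, 1402.9, 437.4, 931.5, 554.4) = 437.4 kN → net-section rupture.

437.4 kN (net-section rupture governs)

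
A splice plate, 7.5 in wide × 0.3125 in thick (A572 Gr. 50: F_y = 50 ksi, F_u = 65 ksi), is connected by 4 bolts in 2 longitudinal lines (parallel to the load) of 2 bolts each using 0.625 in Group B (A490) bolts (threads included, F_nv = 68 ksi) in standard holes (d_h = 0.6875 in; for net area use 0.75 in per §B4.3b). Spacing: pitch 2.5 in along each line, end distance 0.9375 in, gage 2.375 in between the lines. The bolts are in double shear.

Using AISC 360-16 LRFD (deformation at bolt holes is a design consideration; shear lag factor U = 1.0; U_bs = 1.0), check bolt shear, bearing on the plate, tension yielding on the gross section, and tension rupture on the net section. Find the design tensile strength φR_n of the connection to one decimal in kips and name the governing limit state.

67.4 kips (bearing governs)

Bolt shear: A_b = π(0.625)²/4 = 0.3068 in². φR_n = 0.75 × 68 × 0.3068 × 4 × 2 = 125.2 kips.
Bearing (0.3125 in plate, F_u = 65 ksi): end bolts L_c = 0.9375 − 0.6875/2 = 0.59375, R_n = min(1.2×0.59375×0.3125×65, 2.4×0.625×0.3125×65) = 14.473 kips/bolt; interior L_c = 2.5 − 0.6875 = 1.8125, R_n = 30.469 kips/bolt. φR_n = 0.75 × (2×14.473 + 2×30.469) = 67.4 kips.
Tension yield (gross): A_g = 7.5×0.3125 = 2.3438 in². φR_n = 0.90 × 50 × 2.3438 = 105.5 kips.
Tension rupture (net): A_n = (7.5 − 2×0.75)×0.3125 = 1.875 in² (U = 1.0, A_e = A_n). φR_n = 0.75 × 65 × 1.875 = 91.4 kips.
Governing: min(125.2, 67.4, 105.5, 91.4) = 67.4 kips → bearing.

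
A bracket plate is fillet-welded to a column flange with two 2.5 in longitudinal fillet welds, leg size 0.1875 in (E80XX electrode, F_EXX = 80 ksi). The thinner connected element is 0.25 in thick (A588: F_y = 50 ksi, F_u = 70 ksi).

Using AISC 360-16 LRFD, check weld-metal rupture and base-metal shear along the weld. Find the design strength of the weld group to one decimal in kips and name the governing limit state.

Weld metal: throat = 0.707×0.1875 = 0.13256 in, L = 2×2.5 = 5 in. φR_n = 0.75 × 0.6 × 80 × 0.13256 × 5 = 23.9 kips.
Base metal shear (0.25 in plate): yield φR_n = 1.0×0.6×50×0.25×5 = 37.5 kips; rupture φR_n = 0.75×0.6×70×0.25×5 = 39.4 kips; take 37.5 kips (yield).
Governing: min(23.9, 37.5) = 23.9 kips → weld metal.

23.9 kips (weld metal governs)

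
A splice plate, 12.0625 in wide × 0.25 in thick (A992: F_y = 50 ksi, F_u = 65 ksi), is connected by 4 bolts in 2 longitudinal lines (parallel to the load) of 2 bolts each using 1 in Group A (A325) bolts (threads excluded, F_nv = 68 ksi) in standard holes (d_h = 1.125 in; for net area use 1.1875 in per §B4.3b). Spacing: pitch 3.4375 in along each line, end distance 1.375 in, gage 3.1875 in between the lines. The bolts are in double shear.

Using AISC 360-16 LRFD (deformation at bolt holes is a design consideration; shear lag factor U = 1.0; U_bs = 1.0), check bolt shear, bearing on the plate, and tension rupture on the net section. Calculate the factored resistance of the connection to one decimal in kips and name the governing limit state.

82.3 kips (bearing governs)

Bolt shear: A_b = π(1)²/4 = 0.7854 in². φR_n = 0.75 × 68 × 0.7854 × 4 × 2 = 320.4 kips.
Bearing (0.25 in plate, F_u = 65 ksi): end bolts L_c = 1.375 − 1.125/2 = 0.8125, R_n = min(1.2×0.8125×0.25×65, 2.4×1×0.25×65) = 15.844 kips/bolt; interior L_c = 3.4375 − 1.125 = 2.3125, R_n = 39 kips/bolt. φR_n = 0.75 × (2×15.844 + 2×39) = 82.3 kips.
Tension rupture (net): A_n = (12.0625 − 2×1.1875)×0.25 = 2.4219 in² (U = 1.0, A_e = A_n). φR_n = 0.75 × 65 × 2.4219 = 118.1 kips.
Governing: min(320.4, 82.3, 118.1) = 82.3 kips → bearing.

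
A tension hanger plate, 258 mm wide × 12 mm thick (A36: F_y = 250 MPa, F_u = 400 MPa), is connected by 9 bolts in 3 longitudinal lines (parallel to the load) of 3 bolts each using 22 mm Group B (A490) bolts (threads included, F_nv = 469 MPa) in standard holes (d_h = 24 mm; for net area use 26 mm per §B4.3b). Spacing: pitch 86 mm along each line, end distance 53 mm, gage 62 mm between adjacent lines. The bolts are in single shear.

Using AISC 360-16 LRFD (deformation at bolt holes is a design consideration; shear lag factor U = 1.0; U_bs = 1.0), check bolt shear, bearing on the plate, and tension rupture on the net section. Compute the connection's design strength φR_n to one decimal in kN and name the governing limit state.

Bolt shear: A_b = π(22)²/4 = 380.13 mm². φR_n = 0.75 × 469 × 380.13 × 9 × 1 = 1203.4 kN.
Bearing (12 mm plate, F_u = 400 MPa): end bolts L_c = 53 − 24/2 = 41, R_n = min(1.2×41×12×400, 2.4×22×12×400) = 236.16 kN/bolt; interior L_c = 86 − 24 = 62, R_n = 253.44 kN/bolt. φR_n = 0.75 × (3×236.16 + 6×253.44) = 1671.8 kN.
Tension rupture (net): A_n = (258 − 3×26)×12 = 2160 mm² (U = 1.0, A_e = A_n). φR_n = 0.75 × 400 × 2160 = 648.0 kN.
Governing: min(1203.4, 1671.8, 648.0) = 648.0 kN → net-section rupture.

648.0 kN (net-section rupture governs)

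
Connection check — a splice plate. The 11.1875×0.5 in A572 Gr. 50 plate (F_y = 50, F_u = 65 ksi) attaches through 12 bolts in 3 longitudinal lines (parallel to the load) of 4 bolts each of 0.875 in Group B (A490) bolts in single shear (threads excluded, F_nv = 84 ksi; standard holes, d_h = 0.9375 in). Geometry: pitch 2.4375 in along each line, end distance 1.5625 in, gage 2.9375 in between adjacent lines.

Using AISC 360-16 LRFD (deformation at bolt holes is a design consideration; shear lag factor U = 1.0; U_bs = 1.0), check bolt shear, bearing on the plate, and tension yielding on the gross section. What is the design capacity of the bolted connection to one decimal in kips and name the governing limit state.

Bolt shear: A_b = π(0.875)²/4 = 0.60132 in². φR_n = 0.75 × 84 × 0.60132 × 12 × 1 = 454.6 kips.
Bearing (0.5 in plate, F_u = 65 ksi): end bolts L_c = 1.5625 − 0.9375/2 = 1.09375, R_n = min(1.2×1.09375×0.5×65, 2.4×0.875×0.5×65) = 42.656 kips/bolt; interior L_c = 2.4375 − 0.9375 = 1.5, R_n = 58.5 kips/bolt. φR_n = 0.75 × (3×42.656 + 9×58.5) = 490.9 kips.
Tension yield (gross): A_g = 11.1875×0.5 = 5.5938 in². φR_n = 0.90 × 50 × 5.5938 = 251.7 kips.
Governing: min(454.6, 490.9, 251.7) = 251.7 kips → gross-section yield.

251.7 kips (gross-section yield governs)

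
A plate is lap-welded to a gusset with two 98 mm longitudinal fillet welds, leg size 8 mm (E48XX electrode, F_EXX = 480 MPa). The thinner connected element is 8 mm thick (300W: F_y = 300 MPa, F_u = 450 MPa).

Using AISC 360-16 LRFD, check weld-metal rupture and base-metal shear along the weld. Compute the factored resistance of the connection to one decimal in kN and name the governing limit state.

Weld metal: throat = 0.707×8 = 5.656 mm, L = 2×98 = 196 mm. φR_n = 0.75 × 0.6 × 480 × 5.656 × 196 = 239.5 kN.
Base metal shear (8 mm plate): yield φR_n = 1.0×0.6×300×8×196 = 282.2 kN; rupture φR_n = 0.75×0.6×450×8×196 = 317.5 kN; take 282.2 kN (yield).
Governing: min(239.5, 282.2) = 239.5 kN → weld metal.

239.5 kN (weld metal governs)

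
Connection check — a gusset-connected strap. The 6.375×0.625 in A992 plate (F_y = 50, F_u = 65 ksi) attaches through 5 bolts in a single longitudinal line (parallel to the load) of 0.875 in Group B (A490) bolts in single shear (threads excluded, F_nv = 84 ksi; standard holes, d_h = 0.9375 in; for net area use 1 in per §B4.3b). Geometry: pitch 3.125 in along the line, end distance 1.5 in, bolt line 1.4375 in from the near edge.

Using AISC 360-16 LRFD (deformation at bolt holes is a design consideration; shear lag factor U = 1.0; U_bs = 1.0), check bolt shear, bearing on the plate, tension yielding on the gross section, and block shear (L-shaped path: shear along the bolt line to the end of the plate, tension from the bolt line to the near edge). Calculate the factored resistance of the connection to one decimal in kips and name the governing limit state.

Bolt shear: A_b = π(0.875)²/4 = 0.60132 in². φR_n = 0.75 × 84 × 0.60132 × 5 × 1 = 189.4 kips.
Bearing (0.625 in plate, F_u = 65 ksi): end bolts L_c = 1.5 − 0.9375/2 = 1.03125, R_n = min(1.2×1.03125×0.625×65, 2.4×0.875×0.625×65) = 50.273 kips/bolt; interior L_c = 3.125 − 0.9375 = 2.1875, R_n = 85.313 kips/bolt. φR_n = 0.75 × (1×50.273 + 4×85.313) = 293.6 kips.
Tension yield (gross): A_g = 6.375×0.625 = 3.9844 in². φR_n = 0.90 × 50 × 3.9844 = 179.3 kips.
Block shear: shear path 1×[1.5+4×3.125] = 1×14 in, A_gv = 8.75, A_nv = 1×(14 − 4.5×1)×0.625 = 5.9375 in²; tension to near edge: (1.4375 − 0.5×1)×0.625 = 0.58594 in². R_n = min(0.6×65×5.9375, 0.6×50×8.75) + 1.0×65×0.58594 = min(231.56, 262.5) + 38.086 = 269.65 kips. φR_n = 0.75 × 269.65 = 202.2 kips.
Governing: min(189.4, 293.6, 179.3, 202.2) = 179.3 kips → gross-section yield.

179.3 kips (gross-section yield governs)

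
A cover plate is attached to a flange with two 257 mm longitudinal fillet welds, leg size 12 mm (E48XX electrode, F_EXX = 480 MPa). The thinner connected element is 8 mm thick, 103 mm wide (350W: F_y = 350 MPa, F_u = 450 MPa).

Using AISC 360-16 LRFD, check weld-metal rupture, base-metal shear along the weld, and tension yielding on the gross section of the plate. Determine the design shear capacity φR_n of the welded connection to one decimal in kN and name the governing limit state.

Weld metal: throat = 0.707×12 = 8.484 mm, L = 2×257 = 514 mm. φR_n = 0.75 × 0.6 × 480 × 8.484 × 514 = 941.9 kN.
Base metal shear (8 mm plate): yield φR_n = 1.0×0.6×350×8×514 = 863.5 kN; rupture φR_n = 0.75×0.6×450×8×514 = 832.7 kN; take 832.7 kN (rupture).
Tension yield (gross): A_g = 103×8 = 824 mm². φR_n = 0.90 × 350 × 824 = 259.6 kN.
Governing: min(941.9, 832.7, 259.6) = 259.6 kN → gross-section yield.

259.6 kN (gross-section yield governs)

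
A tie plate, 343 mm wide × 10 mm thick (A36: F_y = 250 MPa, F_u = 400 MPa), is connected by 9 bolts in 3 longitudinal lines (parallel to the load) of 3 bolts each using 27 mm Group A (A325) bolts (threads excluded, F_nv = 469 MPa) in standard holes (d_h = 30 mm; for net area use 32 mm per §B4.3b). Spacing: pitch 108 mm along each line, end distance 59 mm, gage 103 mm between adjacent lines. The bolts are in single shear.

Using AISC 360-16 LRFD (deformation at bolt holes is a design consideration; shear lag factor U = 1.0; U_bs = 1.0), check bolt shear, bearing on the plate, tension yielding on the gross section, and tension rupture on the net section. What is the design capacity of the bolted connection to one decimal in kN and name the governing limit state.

Bolt shear: A_b = π(27)²/4 = 572.56 mm². φR_n = 0.75 × 469 × 572.56 × 9 × 1 = 1812.6 kN.
Bearing (10 mm plate, F_u = 400 MPa): end bolts L_c = 59 − 30/2 = 44, R_n = min(1.2×44×10×400, 2.4×27×10×400) = 211.2 kN/bolt; interior L_c = 108 − 30 = 78, R_n = 259.2 kN/bolt. φR_n = 0.75 × (3×211.2 + 6×259.2) = 1641.6 kN.
Tension yield (gross): A_g = 343×10 = 3430 mm². φR_n = 0.90 × 250 × 3430 = 771.8 kN.
Tension rupture (net): A_n = (343 − 3×32)×10 = 2470 mm² (U = 1.0, A_e = A_n). φR_n = 0.75 × 400 × 2470 = 741.0 kN.
Governing: min(1812.6, 1641.6, 771.8, 741.0) = 741.0 kN → net-section rupture.

741.0 kN (net-section rupture governs)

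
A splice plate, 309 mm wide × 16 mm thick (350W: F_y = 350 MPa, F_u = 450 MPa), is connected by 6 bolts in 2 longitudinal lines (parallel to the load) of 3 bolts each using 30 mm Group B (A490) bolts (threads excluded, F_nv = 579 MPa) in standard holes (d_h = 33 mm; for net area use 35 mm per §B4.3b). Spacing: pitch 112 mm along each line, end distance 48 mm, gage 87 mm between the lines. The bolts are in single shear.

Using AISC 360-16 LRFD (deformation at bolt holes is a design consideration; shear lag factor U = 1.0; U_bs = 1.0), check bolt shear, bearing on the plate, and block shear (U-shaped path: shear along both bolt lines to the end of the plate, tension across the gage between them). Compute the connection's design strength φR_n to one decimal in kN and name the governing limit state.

Bolt shear: A_b = π(30)²/4 = 706.86 mm². φR_n = 0.75 × 579 × 706.86 × 6 × 1 = 1841.7 kN.
Bearing (16 mm plate, F_u = 450 MPa): end bolts L_c = 48 − 33/2 = 31.5, R_n = min(1.2×31.5×16×450, 2.4×30×16×450) = 272.16 kN/bolt; interior L_c = 112 − 33 = 79, R_n = 518.4 kN/bolt. φR_n = 0.75 × (2×272.16 + 4×518.4) = 1963.4 kN.
Block shear: shear path 2×[48+2×112] = 2×272 mm, A_gv = 8704, A_nv = 2×(272 − 2.5×35)×16 = 5904 mm²; tension across gage: (87 − 1×35)×16 = 832 mm². R_n = min(0.6×450×5904, 0.6×350×8704) + 1.0×450×832 = min(1594.1, 1827.8) + 374.4 = 1968.5 kN. φR_n = 0.75 × 1968.5 = 1476.4 kN.
Governing: min(1841.7, 1963.4, 1476.4) = 1476.4 kN → block shear.

1476.4 kN (block shear governs)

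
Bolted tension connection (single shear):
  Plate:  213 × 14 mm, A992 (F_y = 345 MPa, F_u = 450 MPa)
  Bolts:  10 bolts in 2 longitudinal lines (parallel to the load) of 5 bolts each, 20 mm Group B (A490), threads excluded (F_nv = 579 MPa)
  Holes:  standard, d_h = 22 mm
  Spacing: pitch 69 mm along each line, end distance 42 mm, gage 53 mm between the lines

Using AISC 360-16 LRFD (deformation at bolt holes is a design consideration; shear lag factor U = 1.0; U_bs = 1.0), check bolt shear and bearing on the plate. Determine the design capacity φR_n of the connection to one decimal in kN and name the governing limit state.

1364.2 kN (bolt shear governs)

Bolt shear: A_b = π(20)²/4 = 314.16 mm². φR_n = 0.75 × 579 × 314.16 × 10 × 1 = 1364.2 kN.
Bearing (14 mm plate, F_u = 450 MPa): end bolts L_c = 42 − 22/2 = 31, R_n = min(1.2×31×14×450, 2.4×20×14×450) = 234.36 kN/bolt; interior L_c = 69 − 22 = 47, R_n = 302.4 kN/bolt. φR_n = 0.75 × (2×234.36 + 8×302.4) = 2165.9 kN.
Governing: min(1364.2, 2165.9) = 1364.2 kN → bolt shear.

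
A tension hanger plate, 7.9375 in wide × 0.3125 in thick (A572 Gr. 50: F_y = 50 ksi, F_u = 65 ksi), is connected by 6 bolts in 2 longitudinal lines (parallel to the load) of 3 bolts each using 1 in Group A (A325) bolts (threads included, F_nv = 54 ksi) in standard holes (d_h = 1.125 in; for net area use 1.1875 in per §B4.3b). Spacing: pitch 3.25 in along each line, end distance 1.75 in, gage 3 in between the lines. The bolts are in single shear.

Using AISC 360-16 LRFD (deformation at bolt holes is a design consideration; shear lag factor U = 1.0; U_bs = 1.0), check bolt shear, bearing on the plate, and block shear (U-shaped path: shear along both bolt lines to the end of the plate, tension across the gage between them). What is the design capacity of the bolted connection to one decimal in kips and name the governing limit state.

124.2 kips (block shear governs)

Bolt shear: A_b = π(1)²/4 = 0.7854 in². φR_n = 0.75 × 54 × 0.7854 × 6 × 1 = 190.9 kips.
Bearing (0.3125 in plate, F_u = 65 ksi): end bolts L_c = 1.75 − 1.125/2 = 1.1875, R_n = min(1.2×1.1875×0.3125×65, 2.4×1×0.3125×65) = 28.945 kips/bolt; interior L_c = 3.25 − 1.125 = 2.125, R_n = 48.75 kips/bolt. φR_n = 0.75 × (2×28.945 + 4×48.75) = 189.7 kips.
Block shear: shear path 2×[1.75+2×3.25] = 2×8.25 in, A_gv = 5.1563, A_nv = 2×(8.25 − 2.5×1.1875)×0.3125 = 3.3008 in²; tension across gage: (3 − 1×1.1875)×0.3125 = 0.56641 in². R_n = min(0.6×65×3.3008, 0.6×50×5.1563) + 1.0×65×0.56641 = min(128.73, 154.69) + 36.817 = 165.55 kips. φR_n = 0.75 × 165.55 = 124.2 kips.
Governing: min(190.9, 189.7, 124.2) = 124.2 kips → block shear.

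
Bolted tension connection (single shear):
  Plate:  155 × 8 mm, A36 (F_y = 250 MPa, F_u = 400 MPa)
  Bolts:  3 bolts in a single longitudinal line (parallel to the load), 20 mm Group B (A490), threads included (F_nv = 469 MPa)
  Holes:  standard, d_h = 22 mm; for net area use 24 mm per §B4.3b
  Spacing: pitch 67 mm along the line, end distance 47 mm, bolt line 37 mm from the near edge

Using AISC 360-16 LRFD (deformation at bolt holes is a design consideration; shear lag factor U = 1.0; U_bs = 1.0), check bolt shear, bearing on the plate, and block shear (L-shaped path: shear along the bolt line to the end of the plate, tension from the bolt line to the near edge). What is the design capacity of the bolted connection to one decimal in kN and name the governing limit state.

Bolt shear: A_b = π(20)²/4 = 314.16 mm². φR_n = 0.75 × 469 × 314.16 × 3 × 1 = 331.5 kN.
Bearing (8 mm plate, F_u = 400 MPa): end bolts L_c = 47 − 22/2 = 36, R_n = min(1.2×36×8×400, 2.4×20×8×400) = 138.24 kN/bolt; interior L_c = 67 − 22 = 45, R_n = 153.6 kN/bolt. φR_n = 0.75 × (1×138.24 + 2×153.6) = 334.1 kN.
Block shear: shear path 1×[47+2×67] = 1×181 mm, A_gv = 1448, A_nv = 1×(181 − 2.5×24)×8 = 968 mm²; tension to near edge: (37 − 0.5×24)×8 = 200 mm². R_n = min(0.6×400×968, 0.6×250×1448) + 1.0×400×200 = min(232.32, 217.2) + 80 = 297.2 kN. φR_n = 0.75 × 297.2 = 222.9 kN.
Governing: min(331.5, 334.1, 222.9) = 222.9 kN → block shear.

222.9 kN (block shear governs)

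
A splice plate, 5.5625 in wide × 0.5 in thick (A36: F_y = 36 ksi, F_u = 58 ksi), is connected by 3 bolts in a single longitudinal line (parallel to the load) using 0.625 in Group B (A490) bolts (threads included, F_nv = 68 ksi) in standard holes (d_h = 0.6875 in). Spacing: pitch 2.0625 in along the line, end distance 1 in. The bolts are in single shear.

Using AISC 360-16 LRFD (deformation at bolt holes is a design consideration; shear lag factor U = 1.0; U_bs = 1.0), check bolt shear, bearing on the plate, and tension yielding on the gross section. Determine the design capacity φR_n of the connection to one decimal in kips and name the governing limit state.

46.9 kips (bolt shear governs)

Bolt shear: A_b = π(0.625)²/4 = 0.3068 in². φR_n = 0.75 × 68 × 0.3068 × 3 × 1 = 46.9 kips.
Bearing (0.5 in plate, F_u = 58 ksi): end bolts L_c = 1 − 0.6875/2 = 0.65625, R_n = min(1.2×0.65625×0.5×58, 2.4×0.625×0.5×58) = 22.838 kips/bolt; interior L_c = 2.0625 − 0.6875 = 1.375, R_n = 43.5 kips/bolt. φR_n = 0.75 × (1×22.838 + 2×43.5) = 82.4 kips.
Tension yield (gross): A_g = 5.5625×0.5 = 2.7813 in². φR_n = 0.90 × 36 × 2.7813 = 90.1 kips.
Governing: min(46.9, 82.4, 90.1) = 46.9 kips → bolt shear.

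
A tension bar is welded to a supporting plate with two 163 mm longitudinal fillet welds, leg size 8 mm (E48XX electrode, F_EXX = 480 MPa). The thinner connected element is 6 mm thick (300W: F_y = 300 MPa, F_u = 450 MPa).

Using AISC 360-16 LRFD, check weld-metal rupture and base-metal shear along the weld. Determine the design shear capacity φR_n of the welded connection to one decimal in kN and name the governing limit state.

352.1 kN (base-metal shear governs)

Weld metal: throat = 0.707×8 = 5.656 mm, L = 2×163 = 326 mm. φR_n = 0.75 × 0.6 × 480 × 5.656 × 326 = 398.3 kN.
Base metal shear (6 mm plate): yield φR_n = 1.0×0.6×300×6×326 = 352.1 kN; rupture φR_n = 0.75×0.6×450×6×326 = 396.1 kN; take 352.1 kN (yield).
Governing: min(398.3, 352.1) = 352.1 kN → base-metal shear.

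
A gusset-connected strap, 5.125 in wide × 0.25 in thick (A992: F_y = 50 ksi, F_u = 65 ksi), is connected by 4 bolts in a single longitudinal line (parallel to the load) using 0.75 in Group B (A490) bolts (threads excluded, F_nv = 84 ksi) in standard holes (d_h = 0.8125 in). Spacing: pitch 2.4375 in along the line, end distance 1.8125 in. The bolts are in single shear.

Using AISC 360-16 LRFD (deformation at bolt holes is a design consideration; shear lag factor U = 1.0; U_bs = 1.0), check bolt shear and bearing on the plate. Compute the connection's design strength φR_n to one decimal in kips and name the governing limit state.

86.4 kips (bearing governs)

Bolt shear: A_b = π(0.75)²/4 = 0.44179 in². φR_n = 0.75 × 84 × 0.44179 × 4 × 1 = 111.3 kips.
Bearing (0.25 in plate, F_u = 65 ksi): end bolts L_c = 1.8125 − 0.8125/2 = 1.40625, R_n = min(1.2×1.40625×0.25×65, 2.4×0.75×0.25×65) = 27.422 kips/bolt; interior L_c = 2.4375 − 0.8125 = 1.625, R_n = 29.25 kips/bolt. φR_n = 0.75 × (1×27.422 + 3×29.25) = 86.4 kips.
Governing: min(111.3, 86.4) = 86.4 kips → bearing.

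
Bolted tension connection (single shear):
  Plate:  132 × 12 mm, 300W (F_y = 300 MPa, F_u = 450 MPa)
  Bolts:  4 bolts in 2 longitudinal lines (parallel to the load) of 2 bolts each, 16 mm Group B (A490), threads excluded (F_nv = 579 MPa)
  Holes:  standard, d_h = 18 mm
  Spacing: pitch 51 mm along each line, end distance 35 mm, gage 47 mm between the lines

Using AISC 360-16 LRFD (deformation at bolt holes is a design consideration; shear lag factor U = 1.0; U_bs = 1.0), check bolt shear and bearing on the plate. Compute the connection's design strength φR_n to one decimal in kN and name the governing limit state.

Bolt shear: A_b = π(16)²/4 = 201.06 mm². φR_n = 0.75 × 579 × 201.06 × 4 × 1 = 349.2 kN.
Bearing (12 mm plate, F_u = 450 MPa): end bolts L_c = 35 − 18/2 = 26, R_n = min(1.2×26×12×450, 2.4×16×12×450) = 168.48 kN/bolt; interior L_c = 51 − 18 = 33, R_n = 207.36 kN/bolt. φR_n = 0.75 × (2×168.48 + 2×207.36) = 563.8 kN.
Governing: min(349.2, 563.8) = 349.2 kN → bolt shear.

349.2 kN (bolt shear governs)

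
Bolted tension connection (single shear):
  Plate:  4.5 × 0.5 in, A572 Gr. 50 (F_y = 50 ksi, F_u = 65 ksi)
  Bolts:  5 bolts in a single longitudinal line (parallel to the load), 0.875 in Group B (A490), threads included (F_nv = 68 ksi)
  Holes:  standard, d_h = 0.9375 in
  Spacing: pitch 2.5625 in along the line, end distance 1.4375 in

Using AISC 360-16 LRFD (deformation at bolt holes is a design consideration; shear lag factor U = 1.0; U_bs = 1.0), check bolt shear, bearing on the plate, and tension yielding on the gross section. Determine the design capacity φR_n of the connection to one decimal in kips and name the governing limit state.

Bolt shear: A_b = π(0.875)²/4 = 0.60132 in². φR_n = 0.75 × 68 × 0.60132 × 5 × 1 = 153.3 kips.
Bearing (0.5 in plate, F_u = 65 ksi): end bolts L_c = 1.4375 − 0.9375/2 = 0.96875, R_n = min(1.2×0.96875×0.5×65, 2.4×0.875×0.5×65) = 37.781 kips/bolt; interior L_c = 2.5625 − 0.9375 = 1.625, R_n = 63.375 kips/bolt. φR_n = 0.75 × (1×37.781 + 4×63.375) = 218.5 kips.
Tension yield (gross): A_g = 4.5×0.5 = 2.25 in². φR_n = 0.90 × 50 × 2.25 = 101.3 kips.
Governing: min(153.3, 218.5, 101.3) = 101.3 kips → gross-section yield.

101.3 kips (gross-section yield governs)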